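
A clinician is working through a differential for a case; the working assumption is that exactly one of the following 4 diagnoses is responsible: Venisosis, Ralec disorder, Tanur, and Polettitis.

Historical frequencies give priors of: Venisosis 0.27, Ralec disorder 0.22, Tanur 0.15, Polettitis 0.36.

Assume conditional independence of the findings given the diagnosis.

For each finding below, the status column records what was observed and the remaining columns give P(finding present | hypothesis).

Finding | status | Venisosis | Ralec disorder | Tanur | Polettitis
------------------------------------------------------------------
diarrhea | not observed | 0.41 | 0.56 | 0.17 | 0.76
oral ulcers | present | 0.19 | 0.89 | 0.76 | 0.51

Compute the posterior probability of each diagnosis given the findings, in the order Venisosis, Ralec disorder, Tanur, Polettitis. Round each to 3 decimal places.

0.119, 0.338, 0.371, 0.173

For each hypothesis, the unnormalized posterior weight is prior × product of the finding likelihoods (using 1 − P(present | H) for each absent finding):
  Venisosis: 0.27 × (1 − 0.41) × 0.19 = 0.030267
  Ralec disorder: 0.22 × (1 − 0.56) × 0.89 = 0.086152
  Tanur: 0.15 × (1 − 0.17) × 0.76 = 0.09462
  Polettitis: 0.36 × (1 − 0.76) × 0.51 = 0.044064
Normalizing constant Z = 0.030267 + 0.086152 + 0.09462 + 0.044064 = 0.2551.
P(Venisosis | evidence) = 0.030267 / 0.2551 ≈ 0.119
P(Ralec disorder | evidence) = 0.086152 / 0.2551 ≈ 0.338
P(Tanur | evidence) = 0.09462 / 0.2551 ≈ 0.371
P(Polettitis | evidence) = 0.044064 / 0.2551 ≈ 0.173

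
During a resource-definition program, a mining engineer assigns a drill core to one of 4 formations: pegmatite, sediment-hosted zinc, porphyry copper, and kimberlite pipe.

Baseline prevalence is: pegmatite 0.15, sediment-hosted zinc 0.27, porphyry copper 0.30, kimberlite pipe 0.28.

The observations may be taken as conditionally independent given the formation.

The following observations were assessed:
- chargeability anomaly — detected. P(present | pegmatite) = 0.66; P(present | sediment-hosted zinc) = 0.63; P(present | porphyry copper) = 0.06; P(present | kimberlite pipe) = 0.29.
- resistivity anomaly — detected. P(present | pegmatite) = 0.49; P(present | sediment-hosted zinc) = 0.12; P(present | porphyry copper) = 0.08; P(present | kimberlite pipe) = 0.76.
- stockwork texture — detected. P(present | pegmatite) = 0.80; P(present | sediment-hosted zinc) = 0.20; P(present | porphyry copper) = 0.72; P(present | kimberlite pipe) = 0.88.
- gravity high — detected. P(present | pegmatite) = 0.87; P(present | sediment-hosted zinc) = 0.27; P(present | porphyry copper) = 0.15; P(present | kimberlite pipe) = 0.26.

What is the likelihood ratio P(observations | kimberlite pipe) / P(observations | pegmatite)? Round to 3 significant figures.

0.224

Take the product of per-observation likelihoods under each hypothesis, then divide.
  kimberlite pipe: 0.29 × 0.76 × 0.88 × 0.26 = 0.050428
  pegmatite: 0.66 × 0.49 × 0.80 × 0.87 = 0.22509
Bayes factor = 0.050428 / 0.22509 ≈ 0.224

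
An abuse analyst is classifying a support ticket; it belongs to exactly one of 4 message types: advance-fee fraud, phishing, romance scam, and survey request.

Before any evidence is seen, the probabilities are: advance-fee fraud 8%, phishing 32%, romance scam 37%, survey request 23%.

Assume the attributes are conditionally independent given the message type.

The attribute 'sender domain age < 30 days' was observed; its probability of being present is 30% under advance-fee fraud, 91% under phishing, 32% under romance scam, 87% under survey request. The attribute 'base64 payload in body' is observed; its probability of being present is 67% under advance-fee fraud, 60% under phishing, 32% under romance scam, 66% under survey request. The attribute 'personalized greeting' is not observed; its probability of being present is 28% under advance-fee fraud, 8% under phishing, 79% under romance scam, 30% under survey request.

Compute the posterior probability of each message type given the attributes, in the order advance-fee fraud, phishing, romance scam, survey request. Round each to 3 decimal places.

Multiply each prior by the joint likelihood of the attribute pattern (using 1 − P(present | H) for each absent attribute):
  advance-fee fraud: 0.08 × 0.30 × 0.67 × (1 − 0.28) = 0.011578
  phishing: 0.32 × 0.91 × 0.60 × (1 − 0.08) = 0.16074
  romance scam: 0.37 × 0.32 × 0.32 × (1 − 0.79) = 0.0079565
  survey request: 0.23 × 0.87 × 0.66 × (1 − 0.30) = 0.092446
Marginal likelihood of the evidence = 0.27272.
P(advance-fee fraud | evidence) = 0.011578 / 0.27272 ≈ 0.042
P(phishing | evidence) = 0.16074 / 0.27272 ≈ 0.589
P(romance scam | evidence) = 0.0079565 / 0.27272 ≈ 0.029
P(survey request | evidence) = 0.092446 / 0.27272 ≈ 0.339

0.042, 0.589, 0.029, 0.339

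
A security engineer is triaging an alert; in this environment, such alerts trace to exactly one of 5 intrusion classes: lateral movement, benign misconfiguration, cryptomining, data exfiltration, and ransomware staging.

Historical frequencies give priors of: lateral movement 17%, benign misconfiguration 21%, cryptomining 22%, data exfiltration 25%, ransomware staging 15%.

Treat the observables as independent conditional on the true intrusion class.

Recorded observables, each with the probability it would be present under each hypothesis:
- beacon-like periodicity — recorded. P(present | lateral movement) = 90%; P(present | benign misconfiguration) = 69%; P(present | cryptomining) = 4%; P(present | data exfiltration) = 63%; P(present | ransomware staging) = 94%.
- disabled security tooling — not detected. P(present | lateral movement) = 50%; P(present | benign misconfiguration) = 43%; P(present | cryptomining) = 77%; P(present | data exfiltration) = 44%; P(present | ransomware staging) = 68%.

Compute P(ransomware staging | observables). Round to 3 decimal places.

0.153

By Bayes' rule with conditional independence, the unnormalized weight for each hypothesis is prior × ∏ likelihoods (using 1 − P(present | H) for each absent observable):
  lateral movement: 0.17 × 0.90 × (1 − 0.50) = 0.0765
  benign misconfiguration: 0.21 × 0.69 × (1 − 0.43) = 0.082593
  cryptomining: 0.22 × 0.04 × (1 − 0.77) = 0.002024
  data exfiltration: 0.25 × 0.63 × (1 − 0.44) = 0.0882
  ransomware staging: 0.15 × 0.94 × (1 − 0.68) = 0.04512
Marginal likelihood of the evidence = 0.29444.
P(ransomware staging | evidence) = 0.04512 / 0.29444 ≈ 0.153.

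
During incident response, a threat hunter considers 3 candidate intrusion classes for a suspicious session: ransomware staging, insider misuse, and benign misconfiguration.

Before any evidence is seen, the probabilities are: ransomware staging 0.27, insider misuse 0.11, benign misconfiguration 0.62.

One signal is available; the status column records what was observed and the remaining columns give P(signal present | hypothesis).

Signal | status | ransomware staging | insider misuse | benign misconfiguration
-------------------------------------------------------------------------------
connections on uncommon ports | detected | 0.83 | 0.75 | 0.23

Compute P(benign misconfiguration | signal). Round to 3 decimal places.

0.317

Multiply each prior by the likelihood of the signal:
  ransomware staging: 0.27 × 0.83 = 0.2241
  insider misuse: 0.11 × 0.75 = 0.0825
  benign misconfiguration: 0.62 × 0.23 = 0.1426
The unnormalized weights sum to 0.4492.
P(benign misconfiguration | evidence) = 0.1426 / 0.4492 ≈ 0.317.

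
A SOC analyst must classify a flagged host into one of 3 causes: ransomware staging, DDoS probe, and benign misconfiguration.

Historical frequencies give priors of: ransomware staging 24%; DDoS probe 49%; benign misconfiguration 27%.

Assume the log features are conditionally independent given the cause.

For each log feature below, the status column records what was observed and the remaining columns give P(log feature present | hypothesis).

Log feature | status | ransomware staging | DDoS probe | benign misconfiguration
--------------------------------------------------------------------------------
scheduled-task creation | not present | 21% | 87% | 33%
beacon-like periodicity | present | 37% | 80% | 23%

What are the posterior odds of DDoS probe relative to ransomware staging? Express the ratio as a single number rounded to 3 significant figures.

Unnormalized posterior weight (prior times the log feature likelihoods) for each of the two hypotheses (using 1 − P(present | H) for each absent log feature):
  DDoS probe: 0.49 × (1 − 0.87) × 0.80 = 0.05096
  ransomware staging: 0.24 × (1 − 0.21) × 0.37 = 0.070152
Posterior odds = 0.05096 / 0.070152 ≈ 0.726.

0.726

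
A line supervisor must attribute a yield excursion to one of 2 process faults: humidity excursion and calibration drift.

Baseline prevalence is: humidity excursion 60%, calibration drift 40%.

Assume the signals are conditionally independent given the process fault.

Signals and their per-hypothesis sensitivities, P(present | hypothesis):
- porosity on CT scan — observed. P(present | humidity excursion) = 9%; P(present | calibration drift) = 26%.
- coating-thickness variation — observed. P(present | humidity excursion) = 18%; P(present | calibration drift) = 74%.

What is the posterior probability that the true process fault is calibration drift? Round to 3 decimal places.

0.888

Multiply each prior by the joint likelihood of the signal pattern:
  humidity excursion: 0.60 × 0.09 × 0.18 = 0.00972
  calibration drift: 0.40 × 0.26 × 0.74 = 0.07696
Normalizing constant Z = 0.00972 + 0.07696 = 0.08668.
P(calibration drift | evidence) = 0.07696 / 0.08668 ≈ 0.888.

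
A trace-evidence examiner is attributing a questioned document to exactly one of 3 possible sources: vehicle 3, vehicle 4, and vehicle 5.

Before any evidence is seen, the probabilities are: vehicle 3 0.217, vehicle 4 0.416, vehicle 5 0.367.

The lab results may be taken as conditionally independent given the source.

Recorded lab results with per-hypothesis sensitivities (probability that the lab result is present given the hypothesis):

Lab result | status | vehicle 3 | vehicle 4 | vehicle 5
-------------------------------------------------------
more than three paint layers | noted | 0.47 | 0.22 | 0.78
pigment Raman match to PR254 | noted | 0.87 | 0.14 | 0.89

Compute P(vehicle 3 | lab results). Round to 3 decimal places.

0.249

Multiply each prior by the joint likelihood of the lab result pattern:
  vehicle 3: 0.217 × 0.47 × 0.87 = 0.088731
  vehicle 4: 0.416 × 0.22 × 0.14 = 0.012813
  vehicle 5: 0.367 × 0.78 × 0.89 = 0.25477
Marginal likelihood of the evidence = 0.35632.
P(vehicle 3 | evidence) = 0.088731 / 0.35632 ≈ 0.249.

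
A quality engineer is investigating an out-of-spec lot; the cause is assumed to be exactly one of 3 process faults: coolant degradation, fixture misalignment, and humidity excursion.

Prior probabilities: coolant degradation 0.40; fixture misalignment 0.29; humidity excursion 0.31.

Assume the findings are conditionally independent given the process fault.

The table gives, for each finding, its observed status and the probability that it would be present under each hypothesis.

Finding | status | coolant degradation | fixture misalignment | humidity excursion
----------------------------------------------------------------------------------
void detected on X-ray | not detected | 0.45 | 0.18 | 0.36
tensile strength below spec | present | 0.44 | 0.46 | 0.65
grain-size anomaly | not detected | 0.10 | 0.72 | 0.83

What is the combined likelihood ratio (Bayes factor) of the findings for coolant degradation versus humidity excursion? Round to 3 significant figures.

The Bayes factor is the ratio of the joint likelihoods of the evidence pattern under the two hypotheses (using 1 − P(present | H) for each absent finding).
  coolant degradation: (1 − 0.45) × 0.44 × (1 − 0.10) = 0.2178
  humidity excursion: (1 − 0.36) × 0.65 × (1 − 0.83) = 0.07072
Bayes factor = 0.2178 / 0.07072 ≈ 3.08

3.08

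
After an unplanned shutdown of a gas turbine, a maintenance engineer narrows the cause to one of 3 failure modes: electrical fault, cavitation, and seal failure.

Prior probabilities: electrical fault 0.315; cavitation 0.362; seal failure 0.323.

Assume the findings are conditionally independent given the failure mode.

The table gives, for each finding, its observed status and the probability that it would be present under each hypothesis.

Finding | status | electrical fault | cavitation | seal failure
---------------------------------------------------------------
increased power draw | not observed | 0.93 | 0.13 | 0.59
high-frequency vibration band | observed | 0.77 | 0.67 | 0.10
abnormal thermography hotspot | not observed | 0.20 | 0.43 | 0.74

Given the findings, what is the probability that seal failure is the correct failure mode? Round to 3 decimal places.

0.025

For each hypothesis, the unnormalized posterior weight is prior × product of the finding likelihoods (using 1 − P(present | H) for each absent finding):
  electrical fault: 0.315 × (1 − 0.93) × 0.77 × (1 − 0.20) = 0.013583
  cavitation: 0.362 × (1 − 0.13) × 0.67 × (1 − 0.43) = 0.12028
  seal failure: 0.323 × (1 − 0.59) × 0.10 × (1 − 0.74) = 0.0034432
The unnormalized weights sum to 0.1373.
P(seal failure | evidence) = 0.0034432 / 0.1373 ≈ 0.025.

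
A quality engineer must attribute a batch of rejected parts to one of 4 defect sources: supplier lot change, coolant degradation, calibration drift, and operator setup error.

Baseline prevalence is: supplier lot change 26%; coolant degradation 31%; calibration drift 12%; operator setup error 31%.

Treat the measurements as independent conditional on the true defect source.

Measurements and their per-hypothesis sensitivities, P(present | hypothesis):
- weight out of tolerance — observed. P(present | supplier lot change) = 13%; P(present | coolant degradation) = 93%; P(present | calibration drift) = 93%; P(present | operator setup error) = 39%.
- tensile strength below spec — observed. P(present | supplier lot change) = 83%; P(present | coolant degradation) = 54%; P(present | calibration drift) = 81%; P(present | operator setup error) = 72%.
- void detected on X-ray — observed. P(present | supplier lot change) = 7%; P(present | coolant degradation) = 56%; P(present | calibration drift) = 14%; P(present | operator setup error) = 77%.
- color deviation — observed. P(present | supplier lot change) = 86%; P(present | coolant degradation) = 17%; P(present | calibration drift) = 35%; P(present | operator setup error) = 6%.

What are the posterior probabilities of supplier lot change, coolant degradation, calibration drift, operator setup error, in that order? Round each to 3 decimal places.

0.068, 0.594, 0.177, 0.161

For each hypothesis, the unnormalized posterior weight is prior × product of the measurement likelihoods:
  supplier lot change: 0.26 × 0.13 × 0.83 × 0.07 × 0.86 = 0.0016889
  coolant degradation: 0.31 × 0.93 × 0.54 × 0.56 × 0.17 = 0.014821
  calibration drift: 0.12 × 0.93 × 0.81 × 0.14 × 0.35 = 0.0044294
  operator setup error: 0.31 × 0.39 × 0.72 × 0.77 × 0.06 = 0.0040216
The unnormalized weights sum to 0.024961.
P(supplier lot change | evidence) = 0.0016889 / 0.024961 ≈ 0.068
P(coolant degradation | evidence) = 0.014821 / 0.024961 ≈ 0.594
P(calibration drift | evidence) = 0.0044294 / 0.024961 ≈ 0.177
P(operator setup error | evidence) = 0.0040216 / 0.024961 ≈ 0.161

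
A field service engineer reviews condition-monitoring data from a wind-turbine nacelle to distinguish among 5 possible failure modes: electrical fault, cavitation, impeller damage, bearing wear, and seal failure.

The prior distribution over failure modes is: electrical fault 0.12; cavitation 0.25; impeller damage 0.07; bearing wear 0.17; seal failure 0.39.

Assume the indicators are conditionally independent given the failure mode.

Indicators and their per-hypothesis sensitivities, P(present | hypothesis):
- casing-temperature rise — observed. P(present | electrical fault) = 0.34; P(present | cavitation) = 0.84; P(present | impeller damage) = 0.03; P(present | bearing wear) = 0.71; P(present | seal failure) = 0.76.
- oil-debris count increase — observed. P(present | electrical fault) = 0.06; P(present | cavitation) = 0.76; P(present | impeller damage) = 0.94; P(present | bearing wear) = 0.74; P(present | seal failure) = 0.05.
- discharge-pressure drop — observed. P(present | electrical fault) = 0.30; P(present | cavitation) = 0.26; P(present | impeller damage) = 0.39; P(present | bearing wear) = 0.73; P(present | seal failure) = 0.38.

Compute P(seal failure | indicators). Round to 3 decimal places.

By Bayes' rule with conditional independence, the unnormalized weight for each hypothesis is prior × ∏ likelihoods:
  electrical fault: 0.12 × 0.34 × 0.06 × 0.30 = 0.0007344
  cavitation: 0.25 × 0.84 × 0.76 × 0.26 = 0.041496
  impeller damage: 0.07 × 0.03 × 0.94 × 0.39 = 0.00076986
  bearing wear: 0.17 × 0.71 × 0.74 × 0.73 = 0.065202
  seal failure: 0.39 × 0.76 × 0.05 × 0.38 = 0.0056316
Marginal likelihood of the evidence = 0.11383.
P(seal failure | evidence) = 0.0056316 / 0.11383 ≈ 0.049.

0.049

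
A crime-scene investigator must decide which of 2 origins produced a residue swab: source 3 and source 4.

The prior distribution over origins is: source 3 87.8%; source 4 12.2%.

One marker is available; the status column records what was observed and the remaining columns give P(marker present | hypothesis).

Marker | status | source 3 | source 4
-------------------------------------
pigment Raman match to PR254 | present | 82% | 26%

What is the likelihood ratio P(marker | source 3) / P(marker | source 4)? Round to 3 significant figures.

Likelihood of this marker under each hypothesis:
  source 3: 0.82
  source 4: 0.26
Bayes factor = 0.82 / 0.26 ≈ 3.15

3.15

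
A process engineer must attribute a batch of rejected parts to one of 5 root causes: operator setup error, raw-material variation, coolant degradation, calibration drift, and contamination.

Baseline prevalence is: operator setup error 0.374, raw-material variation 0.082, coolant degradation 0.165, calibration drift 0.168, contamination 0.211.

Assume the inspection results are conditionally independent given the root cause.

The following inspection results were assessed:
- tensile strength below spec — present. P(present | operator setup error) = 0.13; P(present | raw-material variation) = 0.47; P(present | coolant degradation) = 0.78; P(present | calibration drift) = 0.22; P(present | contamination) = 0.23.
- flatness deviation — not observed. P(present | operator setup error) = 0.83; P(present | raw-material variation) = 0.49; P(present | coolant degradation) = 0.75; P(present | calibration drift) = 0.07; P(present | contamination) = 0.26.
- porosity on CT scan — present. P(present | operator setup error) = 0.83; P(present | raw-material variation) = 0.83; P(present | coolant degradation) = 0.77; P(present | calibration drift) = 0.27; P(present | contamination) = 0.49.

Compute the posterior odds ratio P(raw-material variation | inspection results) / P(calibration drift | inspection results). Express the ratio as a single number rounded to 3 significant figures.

1.76

Unnormalized posterior weight (prior times the inspection result likelihoods) for each of the two hypotheses (using 1 − P(present | H) for each absent inspection result):
  raw-material variation: 0.082 × 0.47 × (1 − 0.49) × 0.83 = 0.016314
  calibration drift: 0.168 × 0.22 × (1 − 0.07) × 0.27 = 0.0092807
Odds(raw-material variation : calibration drift) = 0.016314 / 0.0092807 ≈ 1.76.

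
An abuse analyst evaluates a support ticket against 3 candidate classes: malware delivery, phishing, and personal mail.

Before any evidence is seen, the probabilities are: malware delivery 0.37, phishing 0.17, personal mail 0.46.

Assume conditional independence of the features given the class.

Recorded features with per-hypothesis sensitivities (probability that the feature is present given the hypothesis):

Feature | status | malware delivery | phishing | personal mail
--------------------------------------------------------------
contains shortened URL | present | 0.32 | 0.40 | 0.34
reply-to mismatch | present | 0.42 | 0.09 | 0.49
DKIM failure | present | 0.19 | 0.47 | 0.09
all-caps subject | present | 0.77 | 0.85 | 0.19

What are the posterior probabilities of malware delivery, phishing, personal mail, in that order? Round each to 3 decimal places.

0.660, 0.222, 0.119

For each hypothesis, the unnormalized posterior weight is prior × product of the feature likelihoods:
  malware delivery: 0.37 × 0.32 × 0.42 × 0.19 × 0.77 = 0.0072752
  phishing: 0.17 × 0.40 × 0.09 × 0.47 × 0.85 = 0.0024449
  personal mail: 0.46 × 0.34 × 0.49 × 0.09 × 0.19 = 0.0013105
The unnormalized weights sum to 0.011031.
P(malware delivery | evidence) = 0.0072752 / 0.011031 ≈ 0.660
P(phishing | evidence) = 0.0024449 / 0.011031 ≈ 0.222
P(personal mail | evidence) = 0.0013105 / 0.011031 ≈ 0.119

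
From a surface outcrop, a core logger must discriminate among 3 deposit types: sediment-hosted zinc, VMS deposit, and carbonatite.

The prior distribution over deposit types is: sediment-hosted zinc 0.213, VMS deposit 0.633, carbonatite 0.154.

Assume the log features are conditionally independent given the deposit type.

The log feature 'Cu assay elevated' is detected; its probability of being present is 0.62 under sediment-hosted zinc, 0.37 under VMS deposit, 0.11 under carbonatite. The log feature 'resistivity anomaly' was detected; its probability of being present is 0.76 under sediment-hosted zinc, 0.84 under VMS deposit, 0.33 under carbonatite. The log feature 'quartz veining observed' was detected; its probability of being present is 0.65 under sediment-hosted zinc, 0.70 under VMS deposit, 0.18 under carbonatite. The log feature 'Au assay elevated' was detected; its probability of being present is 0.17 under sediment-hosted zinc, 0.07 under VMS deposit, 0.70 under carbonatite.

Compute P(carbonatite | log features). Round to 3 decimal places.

0.033

For each hypothesis, the unnormalized posterior weight is prior × product of the log feature likelihoods:
  sediment-hosted zinc: 0.213 × 0.62 × 0.76 × 0.65 × 0.17 = 0.01109
  VMS deposit: 0.633 × 0.37 × 0.84 × 0.70 × 0.07 = 0.0096401
  carbonatite: 0.154 × 0.11 × 0.33 × 0.18 × 0.70 = 0.00070437
The unnormalized weights sum to 0.021435.
P(carbonatite | evidence) = 0.00070437 / 0.021435 ≈ 0.033.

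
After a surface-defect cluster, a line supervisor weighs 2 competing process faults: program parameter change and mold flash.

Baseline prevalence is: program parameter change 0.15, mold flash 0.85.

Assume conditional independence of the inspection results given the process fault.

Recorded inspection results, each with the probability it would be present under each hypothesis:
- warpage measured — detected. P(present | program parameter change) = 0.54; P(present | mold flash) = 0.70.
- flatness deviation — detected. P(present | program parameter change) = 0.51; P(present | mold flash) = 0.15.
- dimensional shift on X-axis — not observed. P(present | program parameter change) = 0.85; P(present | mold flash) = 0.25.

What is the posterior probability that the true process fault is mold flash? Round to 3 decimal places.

0.915

Multiply each prior by the joint likelihood of the inspection result pattern (using 1 − P(present | H) for each absent inspection result):
  program parameter change: 0.15 × 0.54 × 0.51 × (1 − 0.85) = 0.0061965
  mold flash: 0.85 × 0.70 × 0.15 × (1 − 0.25) = 0.066937
The unnormalized weights sum to 0.073134.
P(mold flash | evidence) = 0.066937 / 0.073134 ≈ 0.915.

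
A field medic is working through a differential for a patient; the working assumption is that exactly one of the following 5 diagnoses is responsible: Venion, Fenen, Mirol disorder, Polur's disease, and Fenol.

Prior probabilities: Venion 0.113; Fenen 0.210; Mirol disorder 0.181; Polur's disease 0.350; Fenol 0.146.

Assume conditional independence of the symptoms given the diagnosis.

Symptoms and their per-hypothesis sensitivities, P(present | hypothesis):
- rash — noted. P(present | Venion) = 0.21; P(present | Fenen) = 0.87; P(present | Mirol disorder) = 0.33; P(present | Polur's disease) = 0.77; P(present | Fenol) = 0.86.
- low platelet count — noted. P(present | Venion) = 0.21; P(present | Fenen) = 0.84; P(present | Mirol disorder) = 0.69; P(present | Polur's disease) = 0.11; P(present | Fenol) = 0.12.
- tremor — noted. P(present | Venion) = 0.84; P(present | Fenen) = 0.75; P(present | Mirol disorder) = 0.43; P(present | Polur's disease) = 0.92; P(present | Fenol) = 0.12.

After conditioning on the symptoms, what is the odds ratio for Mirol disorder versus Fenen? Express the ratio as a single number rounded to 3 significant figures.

Unnormalized posterior weight (prior times the symptom likelihoods) for each of the two hypotheses:
  Mirol disorder: 0.181 × 0.33 × 0.69 × 0.43 = 0.017722
  Fenen: 0.210 × 0.87 × 0.84 × 0.75 = 0.1151
Odds(Mirol disorder : Fenen) = 0.017722 / 0.1151 ≈ 0.154.

0.154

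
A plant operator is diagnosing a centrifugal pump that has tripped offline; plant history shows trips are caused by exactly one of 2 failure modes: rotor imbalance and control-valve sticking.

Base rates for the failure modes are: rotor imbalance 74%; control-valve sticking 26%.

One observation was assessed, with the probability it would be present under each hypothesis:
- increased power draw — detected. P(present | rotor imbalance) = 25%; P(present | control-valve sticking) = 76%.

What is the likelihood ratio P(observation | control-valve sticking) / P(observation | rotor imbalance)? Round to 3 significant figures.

Likelihood of this observation under each hypothesis:
  control-valve sticking: 0.76
  rotor imbalance: 0.25
Bayes factor = 0.76 / 0.25 ≈ 3.04

3.04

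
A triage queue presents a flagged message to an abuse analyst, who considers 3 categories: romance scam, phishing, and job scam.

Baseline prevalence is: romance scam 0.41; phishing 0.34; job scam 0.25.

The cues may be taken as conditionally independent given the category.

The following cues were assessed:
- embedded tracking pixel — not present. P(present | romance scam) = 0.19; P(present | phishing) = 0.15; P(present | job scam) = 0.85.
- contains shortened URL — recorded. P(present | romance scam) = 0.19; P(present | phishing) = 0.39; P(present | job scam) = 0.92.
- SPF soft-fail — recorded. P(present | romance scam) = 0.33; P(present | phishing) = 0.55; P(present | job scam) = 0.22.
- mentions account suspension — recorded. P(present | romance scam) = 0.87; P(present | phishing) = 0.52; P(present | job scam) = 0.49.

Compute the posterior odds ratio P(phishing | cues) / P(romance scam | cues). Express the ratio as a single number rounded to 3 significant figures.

The normalizing constant cancels in an odds ratio, so compute prior × likelihood for the two hypotheses only (using 1 − P(present | H) for each absent cue):
  phishing: 0.34 × (1 − 0.15) × 0.39 × 0.55 × 0.52 = 0.032235
  romance scam: 0.41 × (1 − 0.19) × 0.19 × 0.33 × 0.87 = 0.018116
Odds(phishing : romance scam) = 0.032235 / 0.018116 ≈ 1.78.

1.78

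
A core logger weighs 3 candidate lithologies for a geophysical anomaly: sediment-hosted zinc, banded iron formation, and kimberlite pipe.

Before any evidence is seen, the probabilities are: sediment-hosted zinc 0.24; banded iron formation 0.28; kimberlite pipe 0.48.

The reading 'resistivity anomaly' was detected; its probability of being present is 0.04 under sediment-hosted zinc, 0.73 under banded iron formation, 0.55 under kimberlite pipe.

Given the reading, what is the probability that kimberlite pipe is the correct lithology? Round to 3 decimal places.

For each hypothesis, the unnormalized posterior weight is prior × likelihood:
  sediment-hosted zinc: 0.24 × 0.04 = 0.0096
  banded iron formation: 0.28 × 0.73 = 0.2044
  kimberlite pipe: 0.48 × 0.55 = 0.264
Normalizing constant Z = 0.0096 + 0.2044 + 0.264 = 0.478.
P(kimberlite pipe | evidence) = 0.264 / 0.478 ≈ 0.552.

0.552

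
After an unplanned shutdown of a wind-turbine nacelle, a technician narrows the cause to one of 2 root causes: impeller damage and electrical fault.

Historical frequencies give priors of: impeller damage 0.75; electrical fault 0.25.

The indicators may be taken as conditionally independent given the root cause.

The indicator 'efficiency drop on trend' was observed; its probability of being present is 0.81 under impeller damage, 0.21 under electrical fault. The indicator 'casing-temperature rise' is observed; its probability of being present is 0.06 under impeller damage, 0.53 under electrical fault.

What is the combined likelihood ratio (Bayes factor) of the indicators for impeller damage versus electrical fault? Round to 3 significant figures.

0.437

Joint likelihood of the indicator pattern under each hypothesis:
  impeller damage: 0.81 × 0.06 = 0.0486
  electrical fault: 0.21 × 0.53 = 0.1113
Bayes factor = 0.0486 / 0.1113 ≈ 0.437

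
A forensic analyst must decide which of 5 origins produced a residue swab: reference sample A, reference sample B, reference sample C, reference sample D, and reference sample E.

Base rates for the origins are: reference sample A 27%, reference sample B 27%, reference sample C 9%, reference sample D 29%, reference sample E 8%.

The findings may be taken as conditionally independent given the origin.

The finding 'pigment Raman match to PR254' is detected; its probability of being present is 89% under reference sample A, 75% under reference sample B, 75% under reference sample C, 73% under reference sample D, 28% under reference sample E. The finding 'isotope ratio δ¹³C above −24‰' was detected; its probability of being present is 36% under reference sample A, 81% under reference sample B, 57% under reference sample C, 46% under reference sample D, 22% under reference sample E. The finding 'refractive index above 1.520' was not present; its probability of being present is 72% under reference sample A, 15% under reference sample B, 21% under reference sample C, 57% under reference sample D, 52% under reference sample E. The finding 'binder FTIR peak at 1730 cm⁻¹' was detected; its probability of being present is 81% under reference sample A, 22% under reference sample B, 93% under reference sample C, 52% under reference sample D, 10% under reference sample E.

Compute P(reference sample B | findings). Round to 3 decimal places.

0.305

By Bayes' rule with conditional independence, the unnormalized weight for each hypothesis is prior × ∏ likelihoods (using 1 − P(present | H) for each absent finding):
  reference sample A: 0.27 × 0.89 × 0.36 × (1 − 0.72) × 0.81 = 0.01962
  reference sample B: 0.27 × 0.75 × 0.81 × (1 − 0.15) × 0.22 = 0.030673
  reference sample C: 0.09 × 0.75 × 0.57 × (1 − 0.21) × 0.93 = 0.028268
  reference sample D: 0.29 × 0.73 × 0.46 × (1 − 0.57) × 0.52 = 0.021775
  reference sample E: 0.08 × 0.28 × 0.22 × (1 − 0.52) × 0.10 = 0.00023654
Marginal likelihood of the evidence = 0.10057.
P(reference sample B | evidence) = 0.030673 / 0.10057 ≈ 0.305.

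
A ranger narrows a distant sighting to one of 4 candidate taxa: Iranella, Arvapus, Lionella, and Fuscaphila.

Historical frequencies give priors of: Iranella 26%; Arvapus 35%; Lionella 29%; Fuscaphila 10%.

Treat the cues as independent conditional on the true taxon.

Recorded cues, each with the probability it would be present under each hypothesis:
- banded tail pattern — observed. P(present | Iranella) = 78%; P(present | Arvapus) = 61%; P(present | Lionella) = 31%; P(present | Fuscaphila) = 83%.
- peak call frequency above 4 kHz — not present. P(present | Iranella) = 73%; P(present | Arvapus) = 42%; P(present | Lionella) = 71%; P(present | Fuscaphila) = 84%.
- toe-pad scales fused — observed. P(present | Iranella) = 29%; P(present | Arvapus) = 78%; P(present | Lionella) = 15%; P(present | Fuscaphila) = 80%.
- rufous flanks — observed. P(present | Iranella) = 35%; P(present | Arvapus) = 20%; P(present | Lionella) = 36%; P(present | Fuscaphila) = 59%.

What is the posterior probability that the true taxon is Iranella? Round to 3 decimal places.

0.171

For each hypothesis, the unnormalized posterior weight is prior × product of the cue likelihoods (using 1 − P(present | H) for each absent cue):
  Iranella: 0.26 × 0.78 × (1 − 0.73) × 0.29 × 0.35 = 0.0055577
  Arvapus: 0.35 × 0.61 × (1 − 0.42) × 0.78 × 0.20 = 0.019317
  Lionella: 0.29 × 0.31 × (1 − 0.71) × 0.15 × 0.36 = 0.0014078
  Fuscaphila: 0.10 × 0.83 × (1 − 0.84) × 0.80 × 0.59 = 0.0062682
The unnormalized weights sum to 0.032551.
P(Iranella | evidence) = 0.0055577 / 0.032551 ≈ 0.171.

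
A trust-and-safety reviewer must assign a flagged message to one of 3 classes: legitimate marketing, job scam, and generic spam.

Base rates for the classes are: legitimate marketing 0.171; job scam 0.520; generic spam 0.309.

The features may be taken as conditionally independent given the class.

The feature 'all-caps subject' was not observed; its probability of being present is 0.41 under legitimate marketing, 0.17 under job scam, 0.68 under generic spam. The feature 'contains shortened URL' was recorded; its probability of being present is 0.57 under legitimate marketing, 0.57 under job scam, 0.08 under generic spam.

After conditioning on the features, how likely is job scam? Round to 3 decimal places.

For each hypothesis, the unnormalized posterior weight is prior × product of the feature likelihoods (using 1 − P(present | H) for each absent feature):
  legitimate marketing: 0.171 × (1 − 0.41) × 0.57 = 0.057507
  job scam: 0.520 × (1 − 0.17) × 0.57 = 0.24601
  generic spam: 0.309 × (1 − 0.68) × 0.08 = 0.0079104
Normalizing constant Z = 0.057507 + 0.24601 + 0.0079104 = 0.31143.
P(job scam | evidence) = 0.24601 / 0.31143 ≈ 0.790.

0.790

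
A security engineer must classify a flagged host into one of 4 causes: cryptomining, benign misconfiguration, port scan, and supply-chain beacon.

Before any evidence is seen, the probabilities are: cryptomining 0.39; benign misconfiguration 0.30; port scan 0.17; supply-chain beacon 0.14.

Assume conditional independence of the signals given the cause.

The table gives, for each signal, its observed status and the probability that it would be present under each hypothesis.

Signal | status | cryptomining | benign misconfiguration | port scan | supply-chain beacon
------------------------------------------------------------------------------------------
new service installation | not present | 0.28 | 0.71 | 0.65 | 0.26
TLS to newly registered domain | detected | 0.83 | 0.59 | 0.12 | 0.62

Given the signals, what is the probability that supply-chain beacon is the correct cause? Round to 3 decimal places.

0.181

By Bayes' rule with conditional independence, the unnormalized weight for each hypothesis is prior × ∏ likelihoods (using 1 − P(present | H) for each absent signal):
  cryptomining: 0.39 × (1 − 0.28) × 0.83 = 0.23306
  benign misconfiguration: 0.30 × (1 − 0.71) × 0.59 = 0.05133
  port scan: 0.17 × (1 − 0.65) × 0.12 = 0.00714
  supply-chain beacon: 0.14 × (1 − 0.26) × 0.62 = 0.064232
The unnormalized weights sum to 0.35577.
P(supply-chain beacon | evidence) = 0.064232 / 0.35577 ≈ 0.181.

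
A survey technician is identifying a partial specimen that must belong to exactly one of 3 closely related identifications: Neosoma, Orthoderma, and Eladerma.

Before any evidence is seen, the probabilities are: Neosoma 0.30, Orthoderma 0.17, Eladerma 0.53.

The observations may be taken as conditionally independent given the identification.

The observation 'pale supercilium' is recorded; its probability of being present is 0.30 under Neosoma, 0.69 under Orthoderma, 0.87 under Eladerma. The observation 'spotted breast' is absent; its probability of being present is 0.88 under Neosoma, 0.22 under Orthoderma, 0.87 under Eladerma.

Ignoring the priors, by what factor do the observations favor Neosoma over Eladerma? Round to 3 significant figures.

The Bayes factor is the ratio of the joint likelihoods of the evidence pattern under the two hypotheses (using 1 − P(present | H) for each absent observation).
  Neosoma: 0.30 × (1 − 0.88) = 0.036
  Eladerma: 0.87 × (1 − 0.87) = 0.1131
Bayes factor = 0.036 / 0.1131 ≈ 0.318

0.318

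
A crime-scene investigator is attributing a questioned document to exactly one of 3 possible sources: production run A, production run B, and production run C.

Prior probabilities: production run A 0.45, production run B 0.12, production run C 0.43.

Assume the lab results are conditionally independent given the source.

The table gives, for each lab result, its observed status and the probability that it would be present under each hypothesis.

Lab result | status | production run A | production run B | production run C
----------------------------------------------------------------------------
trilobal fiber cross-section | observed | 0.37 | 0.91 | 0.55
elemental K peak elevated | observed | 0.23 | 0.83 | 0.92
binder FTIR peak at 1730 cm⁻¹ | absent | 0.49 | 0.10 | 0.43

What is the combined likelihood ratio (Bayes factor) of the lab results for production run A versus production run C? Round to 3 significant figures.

Take the product of per-lab result likelihoods under each hypothesis (using 1 − P(present | H) for each absent lab result), then divide.
  production run A: 0.37 × 0.23 × (1 − 0.49) = 0.043401
  production run C: 0.55 × 0.92 × (1 − 0.43) = 0.28842
Bayes factor = 0.043401 / 0.28842 ≈ 0.150

0.150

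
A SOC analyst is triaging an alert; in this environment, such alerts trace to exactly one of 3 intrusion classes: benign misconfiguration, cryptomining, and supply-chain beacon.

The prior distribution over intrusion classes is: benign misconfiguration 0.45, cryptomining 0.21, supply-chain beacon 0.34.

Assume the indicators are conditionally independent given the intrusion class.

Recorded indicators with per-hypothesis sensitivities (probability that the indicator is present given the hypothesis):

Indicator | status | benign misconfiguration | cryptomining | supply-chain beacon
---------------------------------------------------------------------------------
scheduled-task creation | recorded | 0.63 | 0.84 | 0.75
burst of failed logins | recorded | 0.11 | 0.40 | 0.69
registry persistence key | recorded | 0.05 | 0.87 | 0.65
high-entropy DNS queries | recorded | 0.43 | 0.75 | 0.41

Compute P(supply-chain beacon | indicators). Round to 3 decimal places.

0.501

Multiply each prior by the joint likelihood of the indicator pattern:
  benign misconfiguration: 0.45 × 0.63 × 0.11 × 0.05 × 0.43 = 0.00067048
  cryptomining: 0.21 × 0.84 × 0.40 × 0.87 × 0.75 = 0.04604
  supply-chain beacon: 0.34 × 0.75 × 0.69 × 0.65 × 0.41 = 0.046891
The unnormalized weights sum to 0.093602.
P(supply-chain beacon | evidence) = 0.046891 / 0.093602 ≈ 0.501.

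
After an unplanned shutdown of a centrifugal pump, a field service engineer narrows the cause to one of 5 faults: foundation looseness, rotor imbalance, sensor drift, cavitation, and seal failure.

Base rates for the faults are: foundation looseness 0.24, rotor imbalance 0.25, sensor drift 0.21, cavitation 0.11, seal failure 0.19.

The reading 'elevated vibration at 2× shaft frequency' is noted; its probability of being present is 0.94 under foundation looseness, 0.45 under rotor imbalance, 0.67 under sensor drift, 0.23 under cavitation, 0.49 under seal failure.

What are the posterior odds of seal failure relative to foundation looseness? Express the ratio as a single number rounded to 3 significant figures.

Unnormalized posterior weight (prior times the reading likelihood) for each of the two hypotheses:
  seal failure: 0.19 × 0.49 = 0.0931
  foundation looseness: 0.24 × 0.94 = 0.2256
Odds(seal failure : foundation looseness) = 0.0931 / 0.2256 ≈ 0.413.

0.413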